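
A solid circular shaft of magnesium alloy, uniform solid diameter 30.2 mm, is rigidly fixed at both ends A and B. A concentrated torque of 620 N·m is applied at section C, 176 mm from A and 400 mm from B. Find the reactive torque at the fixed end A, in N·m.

With uniform GJ and both ends fixed, compatibility θ_AC = θ_CB gives T_A·a = T_B·b, together with T_A + T_B = T₀.
T_A = T₀·b/(a+b) = 620.0·400/576.0 = 430.6 N·m; T_B = 189.4 N·m.

431 N·m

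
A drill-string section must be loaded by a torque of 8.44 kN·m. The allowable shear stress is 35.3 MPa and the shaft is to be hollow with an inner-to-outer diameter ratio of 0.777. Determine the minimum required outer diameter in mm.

124 mm

For a hollow shaft with d_i/d_o = 0.777: τ_max = 16T/(π d_o³ (1−k⁴)), so d_o = [16T/(π τ_allow (1−k⁴))]^(1/3) = [16·8440/(π·3.53×10^7·0.6355)]^(1/3) = 0.1242 m.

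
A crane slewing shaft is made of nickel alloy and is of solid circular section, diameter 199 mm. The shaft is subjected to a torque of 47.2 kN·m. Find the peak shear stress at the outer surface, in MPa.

J = πd⁴/32 = π(0.199)⁴/32 = 1.540×10^-4 m⁴.
τ_max = T·r/J = 47200 × 0.0995 / 1.540×10^-4 = 3.050×10^7 Pa.

30.5 MPa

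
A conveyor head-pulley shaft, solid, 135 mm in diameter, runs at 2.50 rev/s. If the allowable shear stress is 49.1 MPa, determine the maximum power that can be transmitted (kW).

373 kW

J = πd⁴/32 = π(0.135)⁴/32 = 3.261×10^-5 m⁴.
T_max = τ_allow·J/r = 4.91×10^7 × 3.261×10^-5 / 0.0675 = 23720 N·m.
ω = 2π·2.50 = 15.71 rad/s, so P_max = T_max·ω = 3.726×10^5 W.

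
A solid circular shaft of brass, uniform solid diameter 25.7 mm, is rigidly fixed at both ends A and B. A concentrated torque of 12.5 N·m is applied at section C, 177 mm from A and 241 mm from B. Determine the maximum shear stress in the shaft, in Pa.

2.16e6 Pa

With uniform GJ and both ends fixed, compatibility θ_AC = θ_CB gives T_A·a = T_B·b, together with T_A + T_B = T₀.
T_A = T₀·b/(a+b) = 12.50·241/418.0 = 7.207 N·m; T_B = 5.293 N·m.
τ in each portion: τ_AC = 2.16×10^6 Pa, τ_CB = 1.59×10^6 Pa; maximum is in AC.
τ_max = T_AC·r/J = 7.207·0.0129/4.28×10^-8 = 2.162×10^6 Pa.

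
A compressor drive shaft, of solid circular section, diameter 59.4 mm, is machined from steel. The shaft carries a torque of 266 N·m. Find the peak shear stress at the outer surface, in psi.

938 psi

J = πd⁴/32 = π(0.0594)⁴/32 = 1.222×10^-6 m⁴.
τ_max = T·r/J = 266.0 × 0.0297 / 1.222×10^-6 = 6.464×10^6 Pa.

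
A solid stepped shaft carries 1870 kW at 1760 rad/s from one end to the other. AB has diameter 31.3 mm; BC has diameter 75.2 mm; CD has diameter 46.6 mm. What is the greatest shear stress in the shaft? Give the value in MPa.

176 MPa

ω = 1760 rad/s, so T = P/ω = 1870×10³ / 1760 = 1062 N·m.
Under the same torque, τ_max = 16T/(πd³) is largest where d is smallest — segment AB (d = 31.3 mm).
τ_max = 16·1062/(π·(0.0313)³) = 1.765×10^8 Pa.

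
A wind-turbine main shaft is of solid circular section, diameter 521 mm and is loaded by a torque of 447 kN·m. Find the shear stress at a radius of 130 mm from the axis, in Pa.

J = πd⁴/32 = π(0.521)⁴/32 = 7.234×10^-3 m⁴.
Shear stress varies linearly with radius: τ = T·r/J = 447000 × 0.130 / 7.234×10^-3 = 8.033×10^6 Pa.

8.03e6 Pa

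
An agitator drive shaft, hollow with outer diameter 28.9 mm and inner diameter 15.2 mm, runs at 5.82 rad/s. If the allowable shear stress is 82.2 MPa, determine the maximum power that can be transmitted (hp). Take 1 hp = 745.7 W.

2.81 hp

J = π(d_o⁴ − d_i⁴)/32 = π(0.0289⁴ − 0.0152⁴)/32 = 6.324×10^-8 m⁴.
T_max = τ_allow·J/r = 8.22×10^7 × 6.324×10^-8 / 0.0144 = 359.8 N·m.
ω = 5.82 rad/s, so P_max = T_max·ω = 2094 W.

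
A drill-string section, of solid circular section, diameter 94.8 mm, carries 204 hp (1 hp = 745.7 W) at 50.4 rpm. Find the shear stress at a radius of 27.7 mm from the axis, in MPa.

ω = 2π·50.4/60 = 5.278 rad/s, so T = P/ω = 204×745.7 / 5.278 = 28820 N·m.
J = πd⁴/32 = π(0.0948)⁴/32 = 7.929×10^-6 m⁴.
Shear stress varies linearly with radius: τ = T·r/J = 28820 × 0.0277 / 7.929×10^-6 = 1.007×10^8 Pa.

101 MPa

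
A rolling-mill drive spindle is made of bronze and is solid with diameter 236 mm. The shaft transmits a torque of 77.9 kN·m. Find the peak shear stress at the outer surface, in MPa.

30.2 MPa

J = πd⁴/32 = π(0.236)⁴/32 = 3.045×10^-4 m⁴.
τ_max = T·r/J = 77900 × 0.118 / 3.045×10^-4 = 3.018×10^7 Pa.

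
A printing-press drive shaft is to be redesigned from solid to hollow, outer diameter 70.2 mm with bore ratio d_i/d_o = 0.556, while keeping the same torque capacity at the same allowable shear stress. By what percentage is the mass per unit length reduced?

Equal τ_max and T ⇒ the solid shaft needs d_s³ = d_o³(1−k⁴), so d_s = 70.2·(1−0.556⁴)^(1/3) = 67.89 mm.
Area ratio A_h/A_s = d_o²(1−k²)/d_s² = (1−k²)/(1−k⁴)^(2/3) = 0.7387.
Mass saving = 1 − 0.7387 = 26.1 %.

26.1 %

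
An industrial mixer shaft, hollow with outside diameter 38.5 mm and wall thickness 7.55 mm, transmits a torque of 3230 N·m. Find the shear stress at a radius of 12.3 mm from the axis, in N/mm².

213 N/mm²

J = π(d_o⁴ − d_i⁴)/32 = π(0.0385⁴ − 0.0234⁴)/32 = 1.863×10^-7 m⁴.
Shear stress varies linearly with radius: τ = T·r/J = 3230 × 0.0123 / 1.863×10^-7 = 2.133×10^8 Pa.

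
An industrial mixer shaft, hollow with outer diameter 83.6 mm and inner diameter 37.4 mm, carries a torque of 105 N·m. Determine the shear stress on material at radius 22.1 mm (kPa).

504 kPa

J = π(d_o⁴ − d_i⁴)/32 = π(0.0836⁴ − 0.0374⁴)/32 = 4.603×10^-6 m⁴.
Shear stress varies linearly with radius: τ = T·r/J = 105.0 × 0.0221 / 4.603×10^-6 = 5.041×10^5 Pa.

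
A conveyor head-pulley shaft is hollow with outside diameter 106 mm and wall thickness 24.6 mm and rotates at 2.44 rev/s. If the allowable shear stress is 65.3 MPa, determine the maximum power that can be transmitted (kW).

J = π(d_o⁴ − d_i⁴)/32 = π(0.106⁴ − 0.0568⁴)/32 = 1.137×10^-5 m⁴.
T_max = τ_allow·J/r = 6.53×10^7 × 1.137×10^-5 / 0.0530 = 14010 N·m.
ω = 2π·2.44 = 15.33 rad/s, so P_max = T_max·ω = 2.148×10^5 W.

215 kW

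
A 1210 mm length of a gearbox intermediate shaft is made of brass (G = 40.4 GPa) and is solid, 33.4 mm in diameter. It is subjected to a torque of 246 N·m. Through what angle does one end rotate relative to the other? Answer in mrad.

60.3 mrad

J = πd⁴/32 = π(0.0334)⁴/32 = 1.222×10^-7 m⁴.
θ = T·L/(G·J) = 246.0 × 1.21 / (40.4×10⁹ × 1.222×10^-7) = 0.06031 rad.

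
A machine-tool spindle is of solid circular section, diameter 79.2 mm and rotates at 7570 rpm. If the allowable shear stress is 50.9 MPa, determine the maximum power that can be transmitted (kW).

J = πd⁴/32 = π(0.0792)⁴/32 = 3.863×10^-6 m⁴.
T_max = τ_allow·J/r = 5.09×10^7 × 3.863×10^-6 / 0.0396 = 4965 N·m.
ω = 2π·7570/60 = 792.7 rad/s, so P_max = T_max·ω = 3.936×10^6 W.

3940 kW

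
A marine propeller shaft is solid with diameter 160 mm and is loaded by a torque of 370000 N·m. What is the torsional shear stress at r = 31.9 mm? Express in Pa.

J = πd⁴/32 = π(0.160)⁴/32 = 6.434×10^-5 m⁴.
Shear stress varies linearly with radius: τ = T·r/J = 370000 × 0.0319 / 6.434×10^-5 = 1.834×10^8 Pa.

1.83e8 Pa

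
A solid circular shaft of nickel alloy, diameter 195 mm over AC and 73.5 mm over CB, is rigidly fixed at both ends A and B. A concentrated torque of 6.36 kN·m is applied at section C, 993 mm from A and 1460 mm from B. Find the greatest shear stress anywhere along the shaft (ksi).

Compatibility: T_A·a/J_AC = T_B·b/J_CB with T_A + T_B = T₀.
J_AC = 1.42×10^-4 m⁴, J_CB = 2.87×10^-6 m⁴, so T_A = T₀·(J_AC/a)/((J_AC/a)+(J_CB/b)) = 6274 N·m, T_B = 86.13 N·m.
τ in each portion: τ_AC = 4.31×10^6 Pa, τ_CB = 1.10×10^6 Pa; maximum is in AC.
τ_max = T_AC·r/J = 6274·0.0975/1.42×10^-4 = 4.309×10^6 Pa.

0.625 ksi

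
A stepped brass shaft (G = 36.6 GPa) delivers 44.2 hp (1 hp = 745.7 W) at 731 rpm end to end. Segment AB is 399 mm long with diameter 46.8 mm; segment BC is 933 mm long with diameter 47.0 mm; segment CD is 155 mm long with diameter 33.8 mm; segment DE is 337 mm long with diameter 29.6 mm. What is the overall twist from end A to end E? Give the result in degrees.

5.71°

ω = 2π·731/60 = 76.55 rad/s, so T = P/ω = 44.2×745.7 / 76.55 = 430.6 N·m.
J_AB = π(0.0468)⁴/32 = 4.71×10^-7 m⁴; J_BC = π(0.0470)⁴/32 = 4.79×10^-7 m⁴; J_CD = π(0.0338)⁴/32 = 1.28×10^-7 m⁴; J_DE = π(0.0296)⁴/32 = 7.54×10^-8 m⁴.
θ = (T/G)·Σ L_i/J_i = (430.6/36.6×10⁹)·(0.399/4.71×10^-7 + 0.933/4.79×10^-7 + 0.155/1.28×10^-7 + 0.337/7.54×10^-8) = 0.09971 rad.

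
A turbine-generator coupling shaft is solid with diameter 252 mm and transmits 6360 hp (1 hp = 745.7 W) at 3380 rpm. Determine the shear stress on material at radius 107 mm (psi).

ω = 2π·3380/60 = 354.0 rad/s, so T = P/ω = 6360×745.7 / 354.0 = 13400 N·m.
J = πd⁴/32 = π(0.252)⁴/32 = 3.959×10^-4 m⁴.
Shear stress varies linearly with radius: τ = T·r/J = 13400 × 0.107 / 3.959×10^-4 = 3.621×10^6 Pa.

525 psi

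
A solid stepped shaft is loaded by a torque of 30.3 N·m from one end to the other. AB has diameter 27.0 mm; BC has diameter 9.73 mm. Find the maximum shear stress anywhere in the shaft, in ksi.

Under the same torque, τ_max = 16T/(πd³) is largest where d is smallest — segment BC (d = 9.73 mm).
τ_max = 16·30.30/(π·(0.00973)³) = 1.675×10^8 Pa.

24.3 ksi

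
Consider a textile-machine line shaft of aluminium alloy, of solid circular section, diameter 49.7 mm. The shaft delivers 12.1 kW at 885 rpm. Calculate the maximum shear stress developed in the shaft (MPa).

5.42 MPa

ω = 2π·885/60 = 92.68 rad/s, so T = P/ω = 12.1×10³ / 92.68 = 130.6 N·m.
J = πd⁴/32 = π(0.0497)⁴/32 = 5.990×10^-7 m⁴.
τ_max = T·r/J = 130.6 × 0.0249 / 5.990×10^-7 = 5.416×10^6 Pa.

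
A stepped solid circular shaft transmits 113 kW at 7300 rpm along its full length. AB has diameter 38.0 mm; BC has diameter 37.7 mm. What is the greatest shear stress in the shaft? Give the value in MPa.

ω = 2π·7300/60 = 764.5 rad/s, so T = P/ω = 113×10³ / 764.5 = 147.8 N·m.
Under the same torque, τ_max = 16T/(πd³) is largest where d is smallest — segment BC (d = 37.7 mm).
τ_max = 16·147.8/(π·(0.0377)³) = 1.405×10^7 Pa.

14.0 MPa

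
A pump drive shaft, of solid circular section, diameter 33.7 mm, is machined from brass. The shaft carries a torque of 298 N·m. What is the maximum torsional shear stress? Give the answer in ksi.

5.75 ksi

J = πd⁴/32 = π(0.0337)⁴/32 = 1.266×10^-7 m⁴.
τ_max = T·r/J = 298.0 × 0.0169 / 1.266×10^-7 = 3.965×10^7 Pa.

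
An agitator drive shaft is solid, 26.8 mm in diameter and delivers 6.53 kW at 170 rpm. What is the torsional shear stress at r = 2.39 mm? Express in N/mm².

ω = 2π·170/60 = 17.80 rad/s, so T = P/ω = 6.53×10³ / 17.80 = 366.8 N·m.
J = πd⁴/32 = π(0.0268)⁴/32 = 5.065×10^-8 m⁴.
Shear stress varies linearly with radius: τ = T·r/J = 366.8 × 0.00239 / 5.065×10^-8 = 1.731×10^7 Pa.

17.3 N/mm²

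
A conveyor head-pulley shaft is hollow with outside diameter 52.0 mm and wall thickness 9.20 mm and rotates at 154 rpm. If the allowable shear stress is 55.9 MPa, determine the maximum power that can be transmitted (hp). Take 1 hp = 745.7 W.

J = π(d_o⁴ − d_i⁴)/32 = π(0.0520⁴ − 0.0336⁴)/32 = 5.927×10^-7 m⁴.
T_max = τ_allow·J/r = 5.59×10^7 × 5.927×10^-7 / 0.0260 = 1274 N·m.
ω = 2π·154/60 = 16.13 rad/s, so P_max = T_max·ω = 2.055×10^4 W.

27.6 hp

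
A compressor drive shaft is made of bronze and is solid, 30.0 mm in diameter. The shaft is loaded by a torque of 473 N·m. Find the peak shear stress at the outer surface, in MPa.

J = πd⁴/32 = π(0.0300)⁴/32 = 7.952×10^-8 m⁴.
τ_max = T·r/J = 473.0 × 0.0150 / 7.952×10^-8 = 8.922×10^7 Pa.

89.2 MPa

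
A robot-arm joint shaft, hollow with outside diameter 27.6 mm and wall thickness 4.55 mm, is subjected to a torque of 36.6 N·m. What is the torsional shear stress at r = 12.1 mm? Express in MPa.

J = π(d_o⁴ − d_i⁴)/32 = π(0.0276⁴ − 0.0185⁴)/32 = 4.547×10^-8 m⁴.
Shear stress varies linearly with radius: τ = T·r/J = 36.60 × 0.0121 / 4.547×10^-8 = 9.740×10^6 Pa.

9.74 MPa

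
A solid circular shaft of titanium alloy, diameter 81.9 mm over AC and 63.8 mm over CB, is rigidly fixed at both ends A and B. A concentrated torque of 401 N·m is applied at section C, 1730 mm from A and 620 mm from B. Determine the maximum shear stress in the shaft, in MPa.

3.99 MPa

Compatibility: T_A·a/J_AC = T_B·b/J_CB with T_A + T_B = T₀.
J_AC = 4.42×10^-6 m⁴, J_CB = 1.63×10^-6 m⁴, so T_A = T₀·(J_AC/a)/((J_AC/a)+(J_CB/b)) = 197.8 N·m, T_B = 203.2 N·m.
τ in each portion: τ_AC = 1.83×10^6 Pa, τ_CB = 3.99×10^6 Pa; maximum is in CB.
τ_max = T_CB·r/J = 203.2·0.0319/1.63×10^-6 = 3.986×10^6 Pa.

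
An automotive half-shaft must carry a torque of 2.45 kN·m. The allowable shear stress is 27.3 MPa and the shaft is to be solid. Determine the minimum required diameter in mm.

77.0 mm

For a solid shaft τ_max = 16T/(πd³), so d = (16T/(π τ_allow))^(1/3) = (16·2450/(π·2.73×10^7))^(1/3) = 0.07703 m.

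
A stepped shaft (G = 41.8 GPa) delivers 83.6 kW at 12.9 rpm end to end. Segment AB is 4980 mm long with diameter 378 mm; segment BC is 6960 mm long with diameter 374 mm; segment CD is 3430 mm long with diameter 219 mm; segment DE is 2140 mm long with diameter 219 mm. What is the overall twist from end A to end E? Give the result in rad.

0.0456 rad

ω = 2π·12.9/60 = 1.351 rad/s, so T = P/ω = 83.6×10³ / 1.351 = 61890 N·m.
J_AB = π(0.378)⁴/32 = 2.00×10^-3 m⁴; J_BC = π(0.374)⁴/32 = 1.92×10^-3 m⁴; J_CD = π(0.219)⁴/32 = 2.26×10^-4 m⁴; J_DE = π(0.219)⁴/32 = 2.26×10^-4 m⁴.
θ = (T/G)·Σ L_i/J_i = (61890/41.8×10⁹)·(4.98/2.00×10^-3 + 6.96/1.92×10^-3 + 3.43/2.26×10^-4 + 2.14/2.26×10^-4) = 0.04556 rad.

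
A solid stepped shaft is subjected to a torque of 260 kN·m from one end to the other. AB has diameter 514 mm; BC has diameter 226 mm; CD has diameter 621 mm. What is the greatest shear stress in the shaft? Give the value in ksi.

16.6 ksi

Under the same torque, τ_max = 16T/(πd³) is largest where d is smallest — segment BC (d = 226 mm).
τ_max = 16·260000/(π·(0.226)³) = 1.147×10^8 Pa.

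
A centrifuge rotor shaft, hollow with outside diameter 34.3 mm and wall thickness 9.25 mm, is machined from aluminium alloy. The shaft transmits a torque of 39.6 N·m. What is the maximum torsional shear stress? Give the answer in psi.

759 psi

J = π(d_o⁴ − d_i⁴)/32 = π(0.0343⁴ − 0.0158⁴)/32 = 1.298×10^-7 m⁴.
τ_max = T·r/J = 39.60 × 0.0171 / 1.298×10^-7 = 5.233×10^6 Pa.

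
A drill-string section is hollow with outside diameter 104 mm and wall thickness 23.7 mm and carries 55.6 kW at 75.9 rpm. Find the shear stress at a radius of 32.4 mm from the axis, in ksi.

3.14 ksi

ω = 2π·75.9/60 = 7.948 rad/s, so T = P/ω = 55.6×10³ / 7.948 = 6995 N·m.
J = π(d_o⁴ − d_i⁴)/32 = π(0.104⁴ − 0.0566⁴)/32 = 1.048×10^-5 m⁴.
Shear stress varies linearly with radius: τ = T·r/J = 6995 × 0.0324 / 1.048×10^-5 = 2.163×10^7 Pa.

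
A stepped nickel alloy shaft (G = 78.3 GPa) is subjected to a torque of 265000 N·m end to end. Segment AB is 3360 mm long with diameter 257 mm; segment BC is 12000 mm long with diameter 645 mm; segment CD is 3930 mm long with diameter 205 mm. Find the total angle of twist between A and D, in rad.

0.106 rad

J_AB = π(0.257)⁴/32 = 4.28×10^-4 m⁴; J_BC = π(0.645)⁴/32 = 0.0170 m⁴; J_CD = π(0.205)⁴/32 = 1.73×10^-4 m⁴.
θ = (T/G)·Σ L_i/J_i = (265000/78.3×10⁹)·(3.36/4.28×10^-4 + 12.0/0.0170 + 3.93/1.73×10^-4) = 0.1057 rad.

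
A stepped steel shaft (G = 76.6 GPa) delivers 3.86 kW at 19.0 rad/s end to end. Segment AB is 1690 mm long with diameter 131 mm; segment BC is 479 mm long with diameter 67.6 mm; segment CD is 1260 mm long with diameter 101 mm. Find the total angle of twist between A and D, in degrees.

ω = 19.0 rad/s, so T = P/ω = 3.86×10³ / 19.00 = 203.2 N·m.
J_AB = π(0.131)⁴/32 = 2.89×10^-5 m⁴; J_BC = π(0.0676)⁴/32 = 2.05×10^-6 m⁴; J_CD = π(0.101)⁴/32 = 1.02×10^-5 m⁴.
θ = (T/G)·Σ L_i/J_i = (203.2/76.6×10⁹)·(1.69/2.89×10^-5 + 0.479/2.05×10^-6 + 1.26/1.02×10^-5) = 1.102×10^-3 rad.

0.0631°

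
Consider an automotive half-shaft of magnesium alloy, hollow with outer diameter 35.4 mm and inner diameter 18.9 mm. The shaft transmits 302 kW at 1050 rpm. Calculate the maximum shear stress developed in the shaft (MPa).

ω = 2π·1050/60 = 110.0 rad/s, so T = P/ω = 302×10³ / 110.0 = 2747 N·m.
J = π(d_o⁴ − d_i⁴)/32 = π(0.0354⁴ − 0.0189⁴)/32 = 1.416×10^-7 m⁴.
τ_max = T·r/J = 2747 × 0.0177 / 1.416×10^-7 = 3.432×10^8 Pa.

343 MPa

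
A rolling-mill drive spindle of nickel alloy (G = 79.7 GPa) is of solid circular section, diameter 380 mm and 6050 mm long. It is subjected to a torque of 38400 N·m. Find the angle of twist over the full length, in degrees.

0.0816°

J = πd⁴/32 = π(0.380)⁴/32 = 2.047×10^-3 m⁴.
θ = T·L/(G·J) = 38400 × 6.05 / (79.7×10⁹ × 2.047×10^-3) = 1.424×10^-3 rad.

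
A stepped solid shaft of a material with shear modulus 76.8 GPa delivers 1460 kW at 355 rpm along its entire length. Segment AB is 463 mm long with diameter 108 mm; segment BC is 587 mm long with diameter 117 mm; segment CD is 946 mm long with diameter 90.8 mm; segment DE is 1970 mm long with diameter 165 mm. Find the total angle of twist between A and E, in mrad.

120 mrad

ω = 2π·355/60 = 37.18 rad/s, so T = P/ω = 1460×10³ / 37.18 = 39270 N·m.
J_AB = π(0.108)⁴/32 = 1.34×10^-5 m⁴; J_BC = π(0.117)⁴/32 = 1.84×10^-5 m⁴; J_CD = π(0.0908)⁴/32 = 6.67×10^-6 m⁴; J_DE = π(0.165)⁴/32 = 7.28×10^-5 m⁴.
θ = (T/G)·Σ L_i/J_i = (39270/76.8×10⁹)·(0.463/1.34×10^-5 + 0.587/1.84×10^-5 + 0.946/6.67×10^-6 + 1.97/7.28×10^-5) = 0.1204 rad.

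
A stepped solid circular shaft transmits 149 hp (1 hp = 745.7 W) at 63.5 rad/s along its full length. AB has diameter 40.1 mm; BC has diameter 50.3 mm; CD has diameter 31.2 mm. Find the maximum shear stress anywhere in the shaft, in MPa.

293 MPa

ω = 63.5 rad/s, so T = P/ω = 149×745.7 / 63.50 = 1750 N·m.
Under the same torque, τ_max = 16T/(πd³) is largest where d is smallest — segment CD (d = 31.2 mm).
τ_max = 16·1750/(π·(0.0312)³) = 2.934×10^8 Pa.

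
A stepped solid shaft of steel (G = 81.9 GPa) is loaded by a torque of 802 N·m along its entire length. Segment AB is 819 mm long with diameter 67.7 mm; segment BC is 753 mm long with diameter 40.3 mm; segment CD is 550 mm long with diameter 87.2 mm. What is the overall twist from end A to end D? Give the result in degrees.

1.91°

J_AB = π(0.0677)⁴/32 = 2.06×10^-6 m⁴; J_BC = π(0.0403)⁴/32 = 2.59×10^-7 m⁴; J_CD = π(0.0872)⁴/32 = 5.68×10^-6 m⁴.
θ = (T/G)·Σ L_i/J_i = (802.0/81.9×10⁹)·(0.819/2.06×10^-6 + 0.753/2.59×10^-7 + 0.550/5.68×10^-6) = 0.03331 rad.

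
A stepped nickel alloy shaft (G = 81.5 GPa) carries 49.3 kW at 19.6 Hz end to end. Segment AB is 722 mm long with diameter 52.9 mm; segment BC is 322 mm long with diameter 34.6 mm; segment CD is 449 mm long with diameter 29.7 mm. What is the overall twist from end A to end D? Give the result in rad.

0.0447 rad

ω = 2π·19.6 = 123.2 rad/s, so T = P/ω = 49.3×10³ / 123.2 = 400.3 N·m.
J_AB = π(0.0529)⁴/32 = 7.69×10^-7 m⁴; J_BC = π(0.0346)⁴/32 = 1.41×10^-7 m⁴; J_CD = π(0.0297)⁴/32 = 7.64×10^-8 m⁴.
θ = (T/G)·Σ L_i/J_i = (400.3/81.5×10⁹)·(0.722/7.69×10^-7 + 0.322/1.41×10^-7 + 0.449/7.64×10^-8) = 0.04473 rad.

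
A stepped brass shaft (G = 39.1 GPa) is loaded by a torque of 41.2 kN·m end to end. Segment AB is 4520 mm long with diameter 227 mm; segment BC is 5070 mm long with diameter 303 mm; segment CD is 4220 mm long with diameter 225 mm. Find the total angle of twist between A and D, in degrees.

2.43°

J_AB = π(0.227)⁴/32 = 2.61×10^-4 m⁴; J_BC = π(0.303)⁴/32 = 8.28×10^-4 m⁴; J_CD = π(0.225)⁴/32 = 2.52×10^-4 m⁴.
θ = (T/G)·Σ L_i/J_i = (41200/39.1×10⁹)·(4.52/2.61×10^-4 + 5.07/8.28×10^-4 + 4.22/2.52×10^-4) = 0.04240 rad.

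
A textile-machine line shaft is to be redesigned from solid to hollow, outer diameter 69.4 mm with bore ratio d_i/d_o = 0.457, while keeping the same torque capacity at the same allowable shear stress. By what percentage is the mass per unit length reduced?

Equal τ_max and T ⇒ the solid shaft needs d_s³ = d_o³(1−k⁴), so d_s = 69.4·(1−0.457⁴)^(1/3) = 68.38 mm.
Area ratio A_h/A_s = d_o²(1−k²)/d_s² = (1−k²)/(1−k⁴)^(2/3) = 0.8150.
Mass saving = 1 − 0.8150 = 18.5 %.

18.5 %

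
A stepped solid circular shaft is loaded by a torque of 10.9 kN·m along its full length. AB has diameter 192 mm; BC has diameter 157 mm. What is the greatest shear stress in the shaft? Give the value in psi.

2080 psi

Under the same torque, τ_max = 16T/(πd³) is largest where d is smallest — segment BC (d = 157 mm).
τ_max = 16·10900/(π·(0.157)³) = 1.434×10^7 Pa.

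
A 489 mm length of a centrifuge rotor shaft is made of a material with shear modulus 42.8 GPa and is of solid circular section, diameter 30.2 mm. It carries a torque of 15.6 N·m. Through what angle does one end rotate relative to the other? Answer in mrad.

2.18 mrad

J = πd⁴/32 = π(0.0302)⁴/32 = 8.166×10^-8 m⁴.
θ = T·L/(G·J) = 15.60 × 0.489 / (42.8×10⁹ × 8.166×10^-8) = 2.183×10^-3 rad.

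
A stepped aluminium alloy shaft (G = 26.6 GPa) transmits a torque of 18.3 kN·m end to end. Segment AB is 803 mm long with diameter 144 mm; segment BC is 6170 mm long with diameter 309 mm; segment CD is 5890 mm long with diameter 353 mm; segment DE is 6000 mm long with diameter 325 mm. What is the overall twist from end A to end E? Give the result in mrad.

24.3 mrad

J_AB = π(0.144)⁴/32 = 4.22×10^-5 m⁴; J_BC = π(0.309)⁴/32 = 8.95×10^-4 m⁴; J_CD = π(0.353)⁴/32 = 1.52×10^-3 m⁴; J_DE = π(0.325)⁴/32 = 1.10×10^-3 m⁴.
θ = (T/G)·Σ L_i/J_i = (18300/26.6×10⁹)·(0.803/4.22×10^-5 + 6.17/8.95×10^-4 + 5.89/1.52×10^-3 + 6.00/1.10×10^-3) = 0.02426 rad.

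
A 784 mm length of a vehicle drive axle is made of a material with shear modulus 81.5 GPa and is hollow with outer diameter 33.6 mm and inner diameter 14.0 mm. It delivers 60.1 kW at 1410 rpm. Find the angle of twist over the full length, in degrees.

1.85°

ω = 2π·1410/60 = 147.7 rad/s, so T = P/ω = 60.1×10³ / 147.7 = 407.0 N·m.
J = π(d_o⁴ − d_i⁴)/32 = π(0.0336⁴ − 0.0140⁴)/32 = 1.214×10^-7 m⁴.
θ = T·L/(G·J) = 407.0 × 0.784 / (81.5×10⁹ × 1.214×10^-7) = 0.03226 rad.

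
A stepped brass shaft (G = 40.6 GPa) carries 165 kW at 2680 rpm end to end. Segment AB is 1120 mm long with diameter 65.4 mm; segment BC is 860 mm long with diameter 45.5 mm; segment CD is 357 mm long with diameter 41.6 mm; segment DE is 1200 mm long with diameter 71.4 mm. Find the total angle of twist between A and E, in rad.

0.0630 rad

ω = 2π·2680/60 = 280.6 rad/s, so T = P/ω = 165×10³ / 280.6 = 587.9 N·m.
J_AB = π(0.0654)⁴/32 = 1.80×10^-6 m⁴; J_BC = π(0.0455)⁴/32 = 4.21×10^-7 m⁴; J_CD = π(0.0416)⁴/32 = 2.94×10^-7 m⁴; J_DE = π(0.0714)⁴/32 = 2.55×10^-6 m⁴.
θ = (T/G)·Σ L_i/J_i = (587.9/40.6×10⁹)·(1.12/1.80×10^-6 + 0.860/4.21×10^-7 + 0.357/2.94×10^-7 + 1.20/2.55×10^-6) = 0.06302 rad.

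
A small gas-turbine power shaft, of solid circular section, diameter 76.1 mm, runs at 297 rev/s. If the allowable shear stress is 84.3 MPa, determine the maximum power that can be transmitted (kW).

13600 kW

J = πd⁴/32 = π(0.0761)⁴/32 = 3.293×10^-6 m⁴.
T_max = τ_allow·J/r = 8.43×10^7 × 3.293×10^-6 / 0.0381 = 7295 N·m.
ω = 2π·297 = 1866 rad/s, so P_max = T_max·ω = 1.361×10^7 W.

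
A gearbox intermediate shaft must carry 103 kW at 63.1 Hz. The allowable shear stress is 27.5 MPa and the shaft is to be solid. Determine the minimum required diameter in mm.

ω = 2π·63.1 = 396.5 rad/s, so T = P/ω = 103×10³ / 396.5 = 259.8 N·m.
For a solid shaft τ_max = 16T/(πd³), so d = (16T/(π τ_allow))^(1/3) = (16·259.8/(π·2.75×10^7))^(1/3) = 0.03637 m.

36.4 mm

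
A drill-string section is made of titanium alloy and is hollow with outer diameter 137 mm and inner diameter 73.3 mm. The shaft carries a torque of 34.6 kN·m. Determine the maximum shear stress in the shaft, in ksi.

J = π(d_o⁴ − d_i⁴)/32 = π(0.137⁴ − 0.0733⁴)/32 = 3.175×10^-5 m⁴.
τ_max = T·r/J = 34600 × 0.0685 / 3.175×10^-5 = 7.465×10^7 Pa.

10.8 ksi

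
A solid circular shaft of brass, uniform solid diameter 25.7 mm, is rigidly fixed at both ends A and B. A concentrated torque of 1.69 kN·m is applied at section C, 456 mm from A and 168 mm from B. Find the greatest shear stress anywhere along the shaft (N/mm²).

With uniform GJ and both ends fixed, compatibility θ_AC = θ_CB gives T_A·a = T_B·b, together with T_A + T_B = T₀.
T_A = T₀·b/(a+b) = 1690·168/624.0 = 455.0 N·m; T_B = 1235 N·m.
τ in each portion: τ_AC = 1.37×10^8 Pa, τ_CB = 3.71×10^8 Pa; maximum is in CB.
τ_max = T_CB·r/J = 1235·0.0129/4.28×10^-8 = 3.705×10^8 Pa.

371 N/mm²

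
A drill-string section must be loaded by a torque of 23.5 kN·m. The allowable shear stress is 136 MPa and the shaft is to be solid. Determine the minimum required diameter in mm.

For a solid shaft τ_max = 16T/(πd³), so d = (16T/(π τ_allow))^(1/3) = (16·23500/(π·1.36×10^8))^(1/3) = 0.09583 m.

95.8 mm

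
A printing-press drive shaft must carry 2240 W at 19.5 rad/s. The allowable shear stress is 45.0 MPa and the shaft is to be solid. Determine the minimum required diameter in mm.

23.5 mm

ω = 19.5 rad/s, so T = P/ω = 2240 / 19.50 = 114.9 N·m.
For a solid shaft τ_max = 16T/(πd³), so d = (16T/(π τ_allow))^(1/3) = (16·114.9/(π·4.50×10^7))^(1/3) = 0.02351 m.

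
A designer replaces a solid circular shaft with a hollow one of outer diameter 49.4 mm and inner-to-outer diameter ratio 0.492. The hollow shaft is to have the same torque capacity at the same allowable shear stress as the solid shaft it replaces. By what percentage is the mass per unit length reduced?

21.1 %

Equal τ_max and T ⇒ the solid shaft needs d_s³ = d_o³(1−k⁴), so d_s = 49.4·(1−0.492⁴)^(1/3) = 48.42 mm.
Area ratio A_h/A_s = d_o²(1−k²)/d_s² = (1−k²)/(1−k⁴)^(2/3) = 0.7891.
Mass saving = 1 − 0.7891 = 21.1 %.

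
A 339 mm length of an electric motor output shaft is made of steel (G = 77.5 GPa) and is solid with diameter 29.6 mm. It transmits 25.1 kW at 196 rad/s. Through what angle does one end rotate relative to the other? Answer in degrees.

ω = 196 rad/s, so T = P/ω = 25.1×10³ / 196.0 = 128.1 N·m.
J = πd⁴/32 = π(0.0296)⁴/32 = 7.536×10^-8 m⁴.
θ = T·L/(G·J) = 128.1 × 0.339 / (77.5×10⁹ × 7.536×10^-8) = 7.433×10^-3 rad.

0.426°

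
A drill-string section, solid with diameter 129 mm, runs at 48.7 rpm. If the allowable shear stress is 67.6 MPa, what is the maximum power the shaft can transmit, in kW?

J = πd⁴/32 = π(0.129)⁴/32 = 2.719×10^-5 m⁴.
T_max = τ_allow·J/r = 6.76×10^7 × 2.719×10^-5 / 0.0645 = 28490 N·m.
ω = 2π·48.7/60 = 5.100 rad/s, so P_max = T_max·ω = 1.453×10^5 W.

145 kW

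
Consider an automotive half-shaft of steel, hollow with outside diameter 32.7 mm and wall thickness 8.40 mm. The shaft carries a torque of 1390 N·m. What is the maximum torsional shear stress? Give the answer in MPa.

214 MPa

J = π(d_o⁴ − d_i⁴)/32 = π(0.0327⁴ − 0.0159⁴)/32 = 1.060×10^-7 m⁴.
τ_max = T·r/J = 1390 × 0.0163 / 1.060×10^-7 = 2.144×10^8 Pa.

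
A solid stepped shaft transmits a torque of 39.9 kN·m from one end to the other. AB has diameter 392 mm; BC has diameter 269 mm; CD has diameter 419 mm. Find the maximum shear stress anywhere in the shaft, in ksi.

Under the same torque, τ_max = 16T/(πd³) is largest where d is smallest — segment BC (d = 269 mm).
τ_max = 16·39900/(π·(0.269)³) = 1.044×10^7 Pa.

1.51 ksi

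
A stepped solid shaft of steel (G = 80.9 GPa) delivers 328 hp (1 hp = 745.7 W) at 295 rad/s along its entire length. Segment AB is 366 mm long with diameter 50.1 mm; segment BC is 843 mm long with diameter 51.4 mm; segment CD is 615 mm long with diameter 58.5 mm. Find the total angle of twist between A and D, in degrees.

ω = 295 rad/s, so T = P/ω = 328×745.7 / 295.0 = 829.1 N·m.
J_AB = π(0.0501)⁴/32 = 6.19×10^-7 m⁴; J_BC = π(0.0514)⁴/32 = 6.85×10^-7 m⁴; J_CD = π(0.0585)⁴/32 = 1.15×10^-6 m⁴.
θ = (T/G)·Σ L_i/J_i = (829.1/80.9×10⁹)·(0.366/6.19×10^-7 + 0.843/6.85×10^-7 + 0.615/1.15×10^-6) = 0.02415 rad.

1.38°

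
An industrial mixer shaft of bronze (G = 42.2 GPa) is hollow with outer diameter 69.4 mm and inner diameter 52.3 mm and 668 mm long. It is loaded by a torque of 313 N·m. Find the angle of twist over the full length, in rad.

J = π(d_o⁴ − d_i⁴)/32 = π(0.0694⁴ − 0.0523⁴)/32 = 1.543×10^-6 m⁴.
θ = T·L/(G·J) = 313.0 × 0.668 / (42.2×10⁹ × 1.543×10^-6) = 3.211×10^-3 rad.

0.00321 rad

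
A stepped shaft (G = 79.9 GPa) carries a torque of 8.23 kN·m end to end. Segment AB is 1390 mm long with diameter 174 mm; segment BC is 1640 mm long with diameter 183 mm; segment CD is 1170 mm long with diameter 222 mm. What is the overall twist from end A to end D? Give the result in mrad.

J_AB = π(0.174)⁴/32 = 9.00×10^-5 m⁴; J_BC = π(0.183)⁴/32 = 1.10×10^-4 m⁴; J_CD = π(0.222)⁴/32 = 2.38×10^-4 m⁴.
θ = (T/G)·Σ L_i/J_i = (8230/79.9×10⁹)·(1.39/9.00×10^-5 + 1.64/1.10×10^-4 + 1.17/2.38×10^-4) = 3.631×10^-3 rad.

3.63 mrad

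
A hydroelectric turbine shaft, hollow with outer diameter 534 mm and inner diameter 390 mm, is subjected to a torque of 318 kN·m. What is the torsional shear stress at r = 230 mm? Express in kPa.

12800 kPa

J = π(d_o⁴ − d_i⁴)/32 = π(0.534⁴ − 0.390⁴)/32 = 5.712×10^-3 m⁴.
Shear stress varies linearly with radius: τ = T·r/J = 318000 × 0.230 / 5.712×10^-3 = 1.281×10^7 Pa.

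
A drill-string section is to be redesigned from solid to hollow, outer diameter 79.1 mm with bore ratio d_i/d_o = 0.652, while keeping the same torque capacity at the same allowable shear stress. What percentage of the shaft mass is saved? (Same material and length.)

Equal τ_max and T ⇒ the solid shaft needs d_s³ = d_o³(1−k⁴), so d_s = 79.1·(1−0.652⁴)^(1/3) = 74.02 mm.
Area ratio A_h/A_s = d_o²(1−k²)/d_s² = (1−k²)/(1−k⁴)^(2/3) = 0.6566.
Mass saving = 1 − 0.6566 = 34.3 %.

34.3 %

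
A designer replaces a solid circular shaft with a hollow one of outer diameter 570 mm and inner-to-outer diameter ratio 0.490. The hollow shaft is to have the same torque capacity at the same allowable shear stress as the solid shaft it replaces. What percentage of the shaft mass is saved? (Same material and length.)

Equal τ_max and T ⇒ the solid shaft needs d_s³ = d_o³(1−k⁴), so d_s = 570·(1−0.490⁴)^(1/3) = 558.8 mm.
Area ratio A_h/A_s = d_o²(1−k²)/d_s² = (1−k²)/(1−k⁴)^(2/3) = 0.7906.
Mass saving = 1 − 0.7906 = 20.9 %.

20.9 %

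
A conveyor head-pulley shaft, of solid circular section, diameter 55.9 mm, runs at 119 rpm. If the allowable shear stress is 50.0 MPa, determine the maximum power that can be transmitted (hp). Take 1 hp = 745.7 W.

J = πd⁴/32 = π(0.0559)⁴/32 = 9.586×10^-7 m⁴.
T_max = τ_allow·J/r = 5.00×10^7 × 9.586×10^-7 / 0.0279 = 1715 N·m.
ω = 2π·119/60 = 12.46 rad/s, so P_max = T_max·ω = 2.137×10^4 W.

28.7 hp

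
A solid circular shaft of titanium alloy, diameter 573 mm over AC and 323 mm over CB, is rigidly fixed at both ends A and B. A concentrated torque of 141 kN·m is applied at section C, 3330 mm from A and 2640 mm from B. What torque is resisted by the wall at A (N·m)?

Compatibility: T_A·a/J_AC = T_B·b/J_CB with T_A + T_B = T₀.
J_AC = 0.0106 m⁴, J_CB = 1.07×10^-3 m⁴, so T_A = T₀·(J_AC/a)/((J_AC/a)+(J_CB/b)) = 125100 N·m, T_B = 15930 N·m.

125000 N·m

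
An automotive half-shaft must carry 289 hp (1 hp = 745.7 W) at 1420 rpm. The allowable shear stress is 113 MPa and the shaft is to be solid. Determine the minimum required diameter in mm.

ω = 2π·1420/60 = 148.7 rad/s, so T = P/ω = 289×745.7 / 148.7 = 1449 N·m.
For a solid shaft τ_max = 16T/(πd³), so d = (16T/(π τ_allow))^(1/3) = (16·1449/(π·1.13×10^8))^(1/3) = 0.04027 m.

40.3 mm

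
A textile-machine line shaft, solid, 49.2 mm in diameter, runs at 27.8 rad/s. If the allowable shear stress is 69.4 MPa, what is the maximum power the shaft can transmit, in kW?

45.1 kW

J = πd⁴/32 = π(0.0492)⁴/32 = 5.753×10^-7 m⁴.
T_max = τ_allow·J/r = 6.94×10^7 × 5.753×10^-7 / 0.0246 = 1623 N·m.
ω = 27.8 rad/s, so P_max = T_max·ω = 4.512×10^4 W.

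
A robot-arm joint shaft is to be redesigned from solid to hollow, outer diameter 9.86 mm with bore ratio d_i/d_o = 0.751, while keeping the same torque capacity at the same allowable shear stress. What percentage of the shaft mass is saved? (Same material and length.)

43.7 %

Equal τ_max and T ⇒ the solid shaft needs d_s³ = d_o³(1−k⁴), so d_s = 9.86·(1−0.751⁴)^(1/3) = 8.679 mm.
Area ratio A_h/A_s = d_o²(1−k²)/d_s² = (1−k²)/(1−k⁴)^(2/3) = 0.5628.
Mass saving = 1 − 0.5628 = 43.7 %.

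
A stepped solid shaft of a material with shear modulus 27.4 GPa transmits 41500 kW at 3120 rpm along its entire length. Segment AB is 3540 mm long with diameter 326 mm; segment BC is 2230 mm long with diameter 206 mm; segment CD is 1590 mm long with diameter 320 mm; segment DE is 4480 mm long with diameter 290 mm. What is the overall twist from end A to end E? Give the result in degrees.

ω = 2π·3120/60 = 326.7 rad/s, so T = P/ω = 41500×10³ / 326.7 = 127000 N·m.
J_AB = π(0.326)⁴/32 = 1.11×10^-3 m⁴; J_BC = π(0.206)⁴/32 = 1.77×10^-4 m⁴; J_CD = π(0.320)⁴/32 = 1.03×10^-3 m⁴; J_DE = π(0.290)⁴/32 = 6.94×10^-4 m⁴.
θ = (T/G)·Σ L_i/J_i = (127000/27.4×10⁹)·(3.54/1.11×10^-3 + 2.23/1.77×10^-4 + 1.59/1.03×10^-3 + 4.48/6.94×10^-4) = 0.1103 rad.

6.32°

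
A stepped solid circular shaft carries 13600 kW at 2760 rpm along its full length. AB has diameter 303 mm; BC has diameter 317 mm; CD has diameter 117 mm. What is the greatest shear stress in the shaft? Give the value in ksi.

ω = 2π·2760/60 = 289.0 rad/s, so T = P/ω = 13600×10³ / 289.0 = 47050 N·m.
Under the same torque, τ_max = 16T/(πd³) is largest where d is smallest — segment CD (d = 117 mm).
τ_max = 16·47050/(π·(0.117)³) = 1.496×10^8 Pa.

21.7 ksi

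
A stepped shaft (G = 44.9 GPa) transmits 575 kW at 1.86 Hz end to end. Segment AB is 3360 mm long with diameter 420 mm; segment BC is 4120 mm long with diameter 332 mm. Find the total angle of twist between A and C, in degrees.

ω = 2π·1.86 = 11.69 rad/s, so T = P/ω = 575×10³ / 11.69 = 49200 N·m.
J_AB = π(0.420)⁴/32 = 3.05×10^-3 m⁴; J_BC = π(0.332)⁴/32 = 1.19×10^-3 m⁴.
θ = (T/G)·Σ L_i/J_i = (49200/44.9×10⁹)·(3.36/3.05×10^-3 + 4.12/1.19×10^-3) = 4.990×10^-3 rad.

0.286°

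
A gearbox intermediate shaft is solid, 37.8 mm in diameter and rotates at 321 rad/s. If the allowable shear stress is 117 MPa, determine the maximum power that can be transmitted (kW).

398 kW

J = πd⁴/32 = π(0.0378)⁴/32 = 2.004×10^-7 m⁴.
T_max = τ_allow·J/r = 1.17×10^8 × 2.004×10^-7 / 0.0189 = 1241 N·m.
ω = 321 rad/s, so P_max = T_max·ω = 3.983×10^5 W.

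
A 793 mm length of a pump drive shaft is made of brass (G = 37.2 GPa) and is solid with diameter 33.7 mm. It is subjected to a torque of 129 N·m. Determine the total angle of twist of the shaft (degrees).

1.24°

J = πd⁴/32 = π(0.0337)⁴/32 = 1.266×10^-7 m⁴.
θ = T·L/(G·J) = 129.0 × 0.793 / (37.2×10⁹ × 1.266×10^-7) = 0.02172 rad.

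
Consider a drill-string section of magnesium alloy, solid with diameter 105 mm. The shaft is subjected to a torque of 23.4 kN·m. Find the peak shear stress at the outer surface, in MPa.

103 MPa

J = πd⁴/32 = π(0.105)⁴/32 = 1.193×10^-5 m⁴.
τ_max = T·r/J = 23400 × 0.0525 / 1.193×10^-5 = 1.029×10^8 Pa.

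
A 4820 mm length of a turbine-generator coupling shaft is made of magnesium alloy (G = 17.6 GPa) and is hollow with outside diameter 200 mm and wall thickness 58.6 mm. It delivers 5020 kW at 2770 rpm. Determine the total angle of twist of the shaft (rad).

ω = 2π·2770/60 = 290.1 rad/s, so T = P/ω = 5020×10³ / 290.1 = 17310 N·m.
J = π(d_o⁴ − d_i⁴)/32 = π(0.200⁴ − 0.0828⁴)/32 = 1.525×10^-4 m⁴.
θ = T·L/(G·J) = 17310 × 4.82 / (17.6×10⁹ × 1.525×10^-4) = 0.03109 rad.

0.0311 rad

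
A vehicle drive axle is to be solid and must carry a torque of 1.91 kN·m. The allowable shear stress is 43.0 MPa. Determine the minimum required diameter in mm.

For a solid shaft τ_max = 16T/(πd³), so d = (16T/(π τ_allow))^(1/3) = (16·1910/(π·4.30×10^7))^(1/3) = 0.06093 m.

60.9 mm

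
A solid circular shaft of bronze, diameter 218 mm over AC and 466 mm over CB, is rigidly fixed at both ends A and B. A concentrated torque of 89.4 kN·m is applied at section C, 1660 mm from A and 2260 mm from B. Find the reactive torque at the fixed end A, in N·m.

5470 N·m

Compatibility: T_A·a/J_AC = T_B·b/J_CB with T_A + T_B = T₀.
J_AC = 2.22×10^-4 m⁴, J_CB = 4.63×10^-3 m⁴, so T_A = T₀·(J_AC/a)/((J_AC/a)+(J_CB/b)) = 5473 N·m, T_B = 83930 N·m.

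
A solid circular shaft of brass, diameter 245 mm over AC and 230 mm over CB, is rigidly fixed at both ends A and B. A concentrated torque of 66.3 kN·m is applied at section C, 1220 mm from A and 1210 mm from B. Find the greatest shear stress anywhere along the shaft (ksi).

Compatibility: T_A·a/J_AC = T_B·b/J_CB with T_A + T_B = T₀.
J_AC = 3.54×10^-4 m⁴, J_CB = 2.75×10^-4 m⁴, so T_A = T₀·(J_AC/a)/((J_AC/a)+(J_CB/b)) = 37180 N·m, T_B = 29120 N·m.
τ in each portion: τ_AC = 1.29×10^7 Pa, τ_CB = 1.22×10^7 Pa; maximum is in AC.
τ_max = T_AC·r/J = 37180·0.122/3.54×10^-4 = 1.288×10^7 Pa.

1.87 ksi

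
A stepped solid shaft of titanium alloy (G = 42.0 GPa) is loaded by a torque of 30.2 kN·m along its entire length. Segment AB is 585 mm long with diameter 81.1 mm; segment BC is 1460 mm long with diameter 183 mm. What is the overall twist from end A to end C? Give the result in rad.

J_AB = π(0.0811)⁴/32 = 4.25×10^-6 m⁴; J_BC = π(0.183)⁴/32 = 1.10×10^-4 m⁴.
θ = (T/G)·Σ L_i/J_i = (30200/42.0×10⁹)·(0.585/4.25×10^-6 + 1.46/1.10×10^-4) = 0.1086 rad.

0.109 rad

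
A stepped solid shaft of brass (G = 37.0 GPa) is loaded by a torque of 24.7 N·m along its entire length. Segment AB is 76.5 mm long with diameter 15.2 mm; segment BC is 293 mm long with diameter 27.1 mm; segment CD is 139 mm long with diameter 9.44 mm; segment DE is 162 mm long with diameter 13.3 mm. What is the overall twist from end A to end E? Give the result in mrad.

168 mrad

J_AB = π(0.0152)⁴/32 = 5.24×10^-9 m⁴; J_BC = π(0.0271)⁴/32 = 5.30×10^-8 m⁴; J_CD = π(0.00944)⁴/32 = 7.80×10^-10 m⁴; J_DE = π(0.0133)⁴/32 = 3.07×10^-9 m⁴.
θ = (T/G)·Σ L_i/J_i = (24.70/37.0×10⁹)·(0.0765/5.24×10^-9 + 0.293/5.30×10^-8 + 0.139/7.80×10^-10 + 0.162/3.07×10^-9) = 0.1677 rad.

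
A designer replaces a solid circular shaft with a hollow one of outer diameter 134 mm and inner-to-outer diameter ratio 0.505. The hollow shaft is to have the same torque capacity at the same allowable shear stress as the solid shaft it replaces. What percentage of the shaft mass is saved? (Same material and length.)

22.1 %

Equal τ_max and T ⇒ the solid shaft needs d_s³ = d_o³(1−k⁴), so d_s = 134·(1−0.505⁴)^(1/3) = 131.0 mm.
Area ratio A_h/A_s = d_o²(1−k²)/d_s² = (1−k²)/(1−k⁴)^(2/3) = 0.7791.
Mass saving = 1 − 0.7791 = 22.1 %.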